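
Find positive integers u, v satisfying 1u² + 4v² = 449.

Try small values of u and check whether (449 - 1u²)/4 is a perfect square.
u = 7: 1·7² = 49, so 4v² = 449 - 49 = 400, giving v² = 100, v = 10.
Check: 1·7² + 4·10² = 49 + 400 = 449 ✓

u = 7, v = 10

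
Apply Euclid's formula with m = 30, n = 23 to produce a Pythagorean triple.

a = m² - n² = 30² - 23² = 900 - 529 = 371
b = 2mn = 2·30·23 = 1380
c = m² + n² = 900 + 529 = 1429
Verify: 371² + 1380² = 137641 + 1904400 = 2042041 = 1429² ✓

(371, 1380, 1429)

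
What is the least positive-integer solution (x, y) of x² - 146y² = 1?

We seek the smallest positive integers (x, y) with x² - 146y² = 1, i.e., x² = 146y² + 1.
Try successive y values:
y = 1: x² = 146·1² + 1 = 147, not a perfect square
y = 2: x² = 146·2² + 1 = 585, not a perfect square
y = 3: x² = 146·3² + 1 = 1315, not a perfect square
... continuing the search (or via continued fractions) ...
y = 12: x² = 146·12² + 1 = 21025, x = 145 ✓

Verify: 145² - 146·12² = 21025 - 21024 = 1 ✓

x = 145, y = 12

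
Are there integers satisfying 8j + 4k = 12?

Step 1: Compute gcd(8, 4).
gcd(8, 4) = 4

Step 2: Check divisibility.
Does 4 divide 12? 12 = 4 x 3, so yes.

By the theorem on linear Diophantine equations, 8j + 4k = 12 has integer solutions if and only if gcd(8, 4) divides 12. Since 4 | 12, solutions exist.

Yes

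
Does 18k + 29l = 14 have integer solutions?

Step 1: Compute gcd(18, 29).
gcd(18, 29) = 1

Step 2: Check divisibility.
Does 1 divide 14? 14 = 1 x 14, so yes.

By the theorem on linear Diophantine equations, 18k + 29l = 14 has integer solutions if and only if gcd(18, 29) divides 14. Since 1 | 14, solutions exist.

Yes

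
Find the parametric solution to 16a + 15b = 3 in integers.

Step 1: Compute gcd(16, 15) = 1.
Since 1 divides 3, solutions exist.

Step 2: Find a particular solution using extended Euclidean algorithm.
We get a₀ = 3, b₀ = -3.
Check: 16*3 + 15*-3 = 3 = 3 ✓

Step 3: Write the general solution.
a = 3 + (15/1)t = 3 + 15t
b = -3 - (16/1)t = -3 - 16t
for any integer t.

a = 3 + 15t, b = -3 - 16t for integer t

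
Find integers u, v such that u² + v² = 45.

We need to find integers u, v > 0 such that u² + v² = 45.
Trying u = 3: v² = 45 - 3² = 45 - 9 = 36
v = 6
Check: 3² + 6² = 9 + 36 = 45 ✓

45 = 3² + 6²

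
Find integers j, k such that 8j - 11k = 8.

Step 1: Check solvability.
gcd(8, 11) = 1
Since 1 divides 8, solutions exist.

Step 2: Apply extended Euclidean algorithm to find gcd.
We find integers such that 8*x0 + 11*y0 = 1

Step 3: Scale the particular solution.
Multiply by 8/1 = 8:
j = -32, k = -24

Step 4: Verify.
8*(-32) - 11*(-24) = 8 = 8 ✓

j = -32, k = -24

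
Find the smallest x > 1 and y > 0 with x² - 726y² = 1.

We seek the smallest positive integers (x, y) with x² - 726y² = 1, i.e., x² = 726y² + 1.
Try successive y values:
y = 1: x² = 726·1² + 1 = 727, not a perfect square
y = 2: x² = 726·2² + 1 = 2905, not a perfect square
y = 3: x² = 726·3² + 1 = 6535, not a perfect square
... continuing the search (or via continued fractions) ...
y = 18: x² = 726·18² + 1 = 235225, x = 485 ✓

Verify: 485² - 726·18² = 235225 - 235224 = 1 ✓

x = 485, y = 18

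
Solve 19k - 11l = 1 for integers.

Step 1: Check solvability.
gcd(19, 11) = 1
Since 1 divides 1, solutions exist.

Step 2: Apply extended Euclidean algorithm to find gcd.
We find integers such that 19*x0 + 11*y0 = 1

Step 3: Scale the particular solution.
Multiply by 1/1 = 1:
k = -4, l = -7

Step 4: Verify.
19*(-4) - 11*(-7) = 1 = 1 ✓

k = -4, l = -7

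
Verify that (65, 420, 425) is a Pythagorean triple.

Compute a² + b² = 65² + 420² = 4225 + 176400 = 180625
Compute c² = 425² = 180625
Since 180625 = 180625, confirmed.

Yes, it is a Pythagorean triple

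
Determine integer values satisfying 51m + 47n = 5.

Step 1: Check solvability.
gcd(51, 47) = 1
Since 1 divides 5, solutions exist.

Step 2: Apply extended Euclidean algorithm to find gcd.
We find integers such that 51*x0 + 47*y0 = 1

Step 3: Scale the particular solution.
Multiply by 5/1 = 5:
m = 60, n = -65

Step 4: Verify.
51*(60) + 47*(-65) = 5 = 5 ✓

m = 60, n = -65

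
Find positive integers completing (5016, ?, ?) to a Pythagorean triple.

We need the other leg and hypotenuse such that 5016² + x² = c².
Take x = 2880, c = 5784: 5016² + 2880² = 25160256 + 8294400 = 33454656 = 5784² ✓
Triple: (5016, 2880, 5784)

(5016, 2880, 5784)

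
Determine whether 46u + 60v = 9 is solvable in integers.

Step 1: Compute gcd(46, 60).
gcd(46, 60) = 2

Step 2: Check divisibility.
Does 2 divide 9? 9 = 2 x 4 + 1, so no.

By the theorem on linear Diophantine equations, 46u + 60v = 9 has integer solutions if and only if gcd(46, 60) divides 9. Since 2 does not divide 9, no solutions exist.

No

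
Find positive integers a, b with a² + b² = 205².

We need a² + b² = 205² = 42025.
Trying: 187² + 84² = 34969 + 7056 = 42025 ✓

(187, 84, 205)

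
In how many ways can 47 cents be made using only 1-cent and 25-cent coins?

We need non-negative integers (x, y) with 1x + 25y = 47.
For each x from 0 to 47, check if (47 - 1x) is a non-negative multiple of 25.
Solutions (x, y): (22,1), (47,0)
Count: 2

2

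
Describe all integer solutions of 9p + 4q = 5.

Step 1: Compute gcd(9, 4) = 1.
Since 1 divides 5, solutions exist.

Step 2: Find a particular solution using extended Euclidean algorithm.
We get p₀ = 5, q₀ = -10.
Check: 9*5 + 4*-10 = 5 = 5 ✓

Step 3: Write the general solution.
p = 5 + (4/1)t = 5 + 4t
q = -10 - (9/1)t = -10 - 9t
for any integer t.

p = 5 + 4t, q = -10 - 9t for integer t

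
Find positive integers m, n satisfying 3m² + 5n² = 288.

Try small values of m and check whether (288 - 3m²)/5 is a perfect square.
m = 9: 3·9² = 243, so 5n² = 288 - 243 = 45, giving n² = 9, n = 3.
Check: 3·9² + 5·3² = 243 + 45 = 288 ✓

m = 9, n = 3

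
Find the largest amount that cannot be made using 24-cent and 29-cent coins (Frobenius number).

For two coprime denominations a and b, the Frobenius number (largest value not representable as a non-negative combination) is ab - a - b.
Here gcd(24, 29) = 1, so they are coprime.
F(24, 29) = 24·29 - 24 - 29 = 696 - 53 = 643

643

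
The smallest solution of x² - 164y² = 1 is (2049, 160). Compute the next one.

Solutions to x² - Dy² = 1 are generated by powers of (x₀ + y₀√D).
The next solution satisfies x₁ + y₁√164 = (x₀ + y₀√164)², giving:
x₁ = x₀² + 164y₀² = 2049² + 164·160² = 4198401 + 4198400 = 8396801
y₁ = 2x₀y₀ = 2·2049·160 = 655680

Verify: 8396801² - 164·655680² = 70506267033601 - 70506267033600 = 1 ✓

x = 8396801, y = 655680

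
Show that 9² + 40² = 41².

Compute a² + b²:
9² + 40² = 81 + 1600 = 1681
Compute c²:
41² = 1681
Since 1681 = 1681, it is a Pythagorean triple.

Yes, it is a Pythagorean triple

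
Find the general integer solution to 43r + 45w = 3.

Step 1: Compute gcd(43, 45) = 1.
Since 1 divides 3, solutions exist.

Step 2: Find a particular solution using extended Euclidean algorithm.
We get r₀ = 66, w₀ = -63.
Check: 43*66 + 45*-63 = 3 = 3 ✓

Step 3: Write the general solution.
r = 66 + (45/1)t = 66 + 45t
w = -63 - (43/1)t = -63 - 43t
for any integer t.

r = 66 + 45t, w = -63 - 43t for integer t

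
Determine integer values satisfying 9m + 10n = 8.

Step 1: Check solvability.
gcd(9, 10) = 1
Since 1 divides 8, solutions exist.

Step 2: Apply extended Euclidean algorithm to find gcd.
We find integers such that 9*x0 + 10*y0 = 1

Step 3: Scale the particular solution.
Multiply by 8/1 = 8:
m = -8, n = 8

Step 4: Verify.
9*(-8) + 10*(8) = 8 = 8 ✓

m = -8, n = 8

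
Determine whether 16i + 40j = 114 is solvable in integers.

Step 1: Compute gcd(16, 40).
gcd(16, 40) = 8

Step 2: Check divisibility.
Does 8 divide 114? 114 = 8 x 14 + 2, so no.

By the theorem on linear Diophantine equations, 16i + 40j = 114 has integer solutions if and only if gcd(16, 40) divides 114. Since 8 does not divide 114, no solutions exist.

No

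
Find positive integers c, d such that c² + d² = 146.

Search for c with 146 - c² a perfect square.
c = 5: 146 - 5² = 146 - 25 = 121 = 11² ✓
So c = 5, d = 11.

c = 5, d = 11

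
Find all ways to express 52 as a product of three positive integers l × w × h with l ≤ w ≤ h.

Iterate l from 1 to ⌊52^(1/3)⌋. For each l dividing 52, iterate w ≥ l with w dividing 52/l, and set h = 52/(l·w).
Triples found (4): (1×1×52), (1×2×26), (1×4×13), (2×2×13)

(1×1×52), (1×2×26), (1×4×13), (2×2×13)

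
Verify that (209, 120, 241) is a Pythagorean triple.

Compute a² + b² = 209² + 120² = 43681 + 14400 = 58081
Compute c² = 241² = 58081
Since 58081 = 58081, confirmed.

Yes, it is a Pythagorean triple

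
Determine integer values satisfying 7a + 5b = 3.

Step 1: Check solvability.
gcd(7, 5) = 1
Since 1 divides 3, solutions exist.

Step 2: Apply extended Euclidean algorithm to find gcd.
We find integers such that 7*x0 + 5*y0 = 1

Step 3: Scale the particular solution.
Multiply by 3/1 = 3:
a = -6, b = 9

Step 4: Verify.
7*(-6) + 5*(9) = 3 = 3 ✓

a = -6, b = 9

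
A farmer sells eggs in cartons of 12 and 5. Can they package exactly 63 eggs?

We need non-negative a, b with 12a + 5b = 63.
gcd(12, 5) = 1 divides 63.
Try a = 4: 5b = 63 - 48 = 15, so b = 3.
One way: 4 cartons of 12 and 3 cartons of 5.

Yes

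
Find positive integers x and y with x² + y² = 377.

We need to find integers x, y > 0 such that x² + y² = 377.
Trying x = 4: y² = 377 - 4² = 377 - 16 = 361
y = 19
Check: 4² + 19² = 16 + 361 = 377 ✓

377 = 4² + 19²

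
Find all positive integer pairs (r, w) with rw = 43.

The positive divisors of 43 are: 1, 43.
Each divisor d gives the pair (d, 43/d):
(1, 43), (43, 1)

(1, 43), (43, 1)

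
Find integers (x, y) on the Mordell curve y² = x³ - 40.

Try small integer x values and check whether x³ - 40 is a perfect square.
x = 14: x³ - 40 = 14³ - 40 = 2744 - 40 = 2704
Is 2704 a perfect square? 52² = 2704 ✓
So (x, y) = (14, 52) is a solution.

x = 14, y = 52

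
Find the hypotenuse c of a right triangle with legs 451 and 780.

c² = a² + b² = 451² + 780² = 203401 + 608400 = 811801
c = sqrt(811801) = 901

901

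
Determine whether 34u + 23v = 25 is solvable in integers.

Step 1: Compute gcd(34, 23).
gcd(34, 23) = 1

Step 2: Check divisibility.
Does 1 divide 25? 25 = 1 x 25, so yes.

By the theorem on linear Diophantine equations, 34u + 23v = 25 has integer solutions if and only if gcd(34, 23) divides 25. Since 1 | 25, solutions exist.

Yes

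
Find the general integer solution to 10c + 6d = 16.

Step 1: Compute gcd(10, 6) = 2.
Since 2 divides 16, solutions exist.

Step 2: Find a particular solution using extended Euclidean algorithm.
We get c₀ = -8, d₀ = 16.
Check: 10*-8 + 6*16 = 16 = 16 ✓

Step 3: Write the general solution.
c = -8 + (6/2)t = -8 + 3t
d = 16 - (10/2)t = 16 - 5t
for any integer t.

c = -8 + 3t, d = 16 - 5t for integer t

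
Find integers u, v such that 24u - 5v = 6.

Step 1: Check solvability.
gcd(24, 5) = 1
Since 1 divides 6, solutions exist.

Step 2: Apply extended Euclidean algorithm to find gcd.
We find integers such that 24*x0 + 5*y0 = 1

Step 3: Scale the particular solution.
Multiply by 6/1 = 6:
u = -6, v = -30

Step 4: Verify.
24*(-6) - 5*(-30) = 6 = 6 ✓

u = -6, v = -30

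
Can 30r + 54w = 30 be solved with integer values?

Step 1: Compute gcd(30, 54).
gcd(30, 54) = 6

Step 2: Check divisibility.
Does 6 divide 30? 30 = 6 x 5, so yes.

By the theorem on linear Diophantine equations, 30r + 54w = 30 has integer solutions if and only if gcd(30, 54) divides 30. Since 6 | 30, solutions exist.

Yes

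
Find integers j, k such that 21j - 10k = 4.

Step 1: Check solvability.
gcd(21, 10) = 1
Since 1 divides 4, solutions exist.

Step 2: Apply extended Euclidean algorithm to find gcd.
We find integers such that 21*x0 + 10*y0 = 1

Step 3: Scale the particular solution.
Multiply by 4/1 = 4:
j = 4, k = 8

Step 4: Verify.
21*(4) - 10*(8) = 4 = 4 ✓

j = 4, k = 8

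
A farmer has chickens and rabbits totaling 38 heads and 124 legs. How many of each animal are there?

Let c = chickens, r = rabbits.
Heads: c + r = 38
Legs: 2c + 4r = 124
From the first equation, c = 38 - r. Substitute:
2(38 - r) + 4r = 124
76 + 2r = 124
r = (124 - 76)/2 = 24
c = 38 - 24 = 14

Chickens: 14, Rabbits: 24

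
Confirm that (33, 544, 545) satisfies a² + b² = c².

Compute a² + b² = 33² + 544² = 1089 + 295936 = 297025
Compute c² = 545² = 297025
Since 297025 = 297025, confirmed.

Yes, it is a Pythagorean triple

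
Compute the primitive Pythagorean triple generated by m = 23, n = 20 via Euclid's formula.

a = m² - n² = 23² - 20² = 529 - 400 = 129
b = 2mn = 2·23·20 = 920
c = m² + n² = 529 + 400 = 929
Verify: 129² + 920² = 16641 + 846400 = 863041 = 929² ✓

(129, 920, 929)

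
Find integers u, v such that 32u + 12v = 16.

Step 1: Check solvability.
gcd(32, 12) = 4
Since 4 divides 16, solutions exist.

Step 2: Apply extended Euclidean algorithm to find gcd.
We find integers such that 32*x0 + 12*y0 = 4

Step 3: Scale the particular solution.
Multiply by 16/4 = 4:
u = -4, v = 12

Step 4: Verify.
32*(-4) + 12*(12) = 16 = 16 ✓

u = -4, v = 12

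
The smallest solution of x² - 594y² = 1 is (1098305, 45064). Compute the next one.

Solutions to x² - Dy² = 1 are generated by powers of (x₀ + y₀√D).
The next solution satisfies x₁ + y₁√594 = (x₀ + y₀√594)², giving:
x₁ = x₀² + 594y₀² = 1098305² + 594·45064² = 1206273873025 + 1206273873024 = 2412547746049
y₁ = 2x₀y₀ = 2·1098305·45064 = 98988033040

Verify: 2412547746049² - 594·98988033040² = 5820386626966110195110401 - 5820386626966110195110400 = 1 ✓

x = 2412547746049, y = 98988033040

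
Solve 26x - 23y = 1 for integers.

Step 1: Check solvability.
gcd(26, 23) = 1
Since 1 divides 1, solutions exist.

Step 2: Apply extended Euclidean algorithm to find gcd.
We find integers such that 26*x0 + 23*y0 = 1

Step 3: Scale the particular solution.
Multiply by 1/1 = 1:
x = 8, y = 9

Step 4: Verify.
26*(8) - 23*(9) = 1 = 1 ✓

x = 8, y = 9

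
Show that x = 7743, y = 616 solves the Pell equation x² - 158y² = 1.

Compute x² = 7743² = 59954049
Compute 158y² = 158·616² = 158·379456 = 59954048
x² - 158y² = 59954049 - 59954048 = 1
Since this equals 1, (7743, 616) is a solution.

Yes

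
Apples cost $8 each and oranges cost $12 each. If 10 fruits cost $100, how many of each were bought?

Let a = apples, o = oranges.
a + o = 10
8a + 12o = 100
Substitute o = 10 - a:
8a + 12(10 - a) = 100
(8 - 12)a = 100 - 120
-4a = -20
a = 5, o = 10 - 5 = 5

Apples: 5, Oranges: 5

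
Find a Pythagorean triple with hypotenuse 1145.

We need a² + b² = 1145² = 1311025.
Trying: 423² + 1064² = 178929 + 1132096 = 1311025 ✓

(423, 1064, 1145)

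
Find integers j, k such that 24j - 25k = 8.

Step 1: Check solvability.
gcd(24, 25) = 1
Since 1 divides 8, solutions exist.

Step 2: Apply extended Euclidean algorithm to find gcd.
We find integers such that 24*x0 + 25*y0 = 1

Step 3: Scale the particular solution.
Multiply by 8/1 = 8:
j = -8, k = -8

Step 4: Verify.
24*(-8) - 25*(-8) = 8 = 8 ✓

j = -8, k = -8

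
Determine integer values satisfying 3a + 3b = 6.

Step 1: Check solvability.
gcd(3, 3) = 3
Since 3 divides 6, solutions exist.

Step 2: Apply extended Euclidean algorithm to find gcd.
We find integers such that 3*x0 + 3*y0 = 3

Step 3: Scale the particular solution.
Multiply by 6/3 = 2:
a = 0, b = 2

Step 4: Verify.
3*(0) + 3*(2) = 6 = 6 ✓

a = 0, b = 2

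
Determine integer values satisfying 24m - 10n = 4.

Step 1: Check solvability.
gcd(24, 10) = 2
Since 2 divides 4, solutions exist.

Step 2: Apply extended Euclidean algorithm to find gcd.
We find integers such that 24*x0 + 10*y0 = 2

Step 3: Scale the particular solution.
Multiply by 4/2 = 2:
m = -4, n = -10

Step 4: Verify.
24*(-4) - 10*(-10) = 4 = 4 ✓

m = -4, n = -10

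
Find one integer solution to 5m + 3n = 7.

Step 1: Check solvability.
gcd(5, 3) = 1
Since 1 divides 7, solutions exist.

Step 2: Apply extended Euclidean algorithm to find gcd.
We find integers such that 5*x0 + 3*y0 = 1

Step 3: Scale the particular solution.
Multiply by 7/1 = 7:
m = -7, n = 14

Step 4: Verify.
5*(-7) + 3*(14) = 7 = 7 ✓

m = -7, n = 14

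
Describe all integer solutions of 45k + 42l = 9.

Step 1: Compute gcd(45, 42) = 3.
Since 3 divides 9, solutions exist.

Step 2: Find a particular solution using extended Euclidean algorithm.
We get k₀ = 3, l₀ = -3.
Check: 45*3 + 42*-3 = 9 = 9 ✓

Step 3: Write the general solution.
k = 3 + (42/3)t = 3 + 14t
l = -3 - (45/3)t = -3 - 15t
for any integer t.

k = 3 + 14t, l = -3 - 15t for integer t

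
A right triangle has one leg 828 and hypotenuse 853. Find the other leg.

a² = c² - b² = 727609 - 685584 = 42025
a = 205

205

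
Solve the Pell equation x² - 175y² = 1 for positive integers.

We seek the smallest positive integers (x, y) with x² - 175y² = 1, i.e., x² = 175y² + 1.
Try successive y values:
y = 1: x² = 175·1² + 1 = 176, not a perfect square
y = 2: x² = 175·2² + 1 = 701, not a perfect square
y = 3: x² = 175·3² + 1 = 1576, not a perfect square
... continuing the search (or via continued fractions) ...
y = 153: x² = 175·153² + 1 = 4096576, x = 2024 ✓

Verify: 2024² - 175·153² = 4096576 - 4096575 = 1 ✓

x = 2024, y = 153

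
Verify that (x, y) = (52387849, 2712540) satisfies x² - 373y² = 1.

Compute x² = 52387849² = 2744486722846801
Compute 373y² = 373·2712540² = 373·7357873251600 = 2744486722846800
x² - 373y² = 2744486722846801 - 2744486722846800 = 1
Since this equals 1, (52387849, 2712540) is a solution.

Yes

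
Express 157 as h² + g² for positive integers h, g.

We need to find integers h, g > 0 such that h² + g² = 157.
Trying h = 6: g² = 157 - 6² = 157 - 36 = 121
g = 11
Check: 6² + 11² = 36 + 121 = 157 ✓

157 = 6² + 11²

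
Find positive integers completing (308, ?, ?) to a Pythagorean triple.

We need the other leg and hypotenuse such that 308² + x² = c².
Take x = 435, c = 533: 308² + 435² = 94864 + 189225 = 284089 = 533² ✓
Triple: (435, 308, 533)

(435, 308, 533)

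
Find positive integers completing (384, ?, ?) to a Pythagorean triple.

We need the other leg and hypotenuse such that 384² + x² = c².
Take x = 1512, c = 1560: 384² + 1512² = 147456 + 2286144 = 2433600 = 1560² ✓
Triple: (1512, 384, 1560)

(1512, 384, 1560)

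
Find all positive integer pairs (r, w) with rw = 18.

The positive divisors of 18 are: 1, 2, 3, 6, 9, 18.
Each divisor d gives the pair (d, 18/d):
(1, 18), (2, 9), (3, 6), (6, 3), (9, 2), (18, 1)

(1, 18), (2, 9), (3, 6), (6, 3), (9, 2), (18, 1)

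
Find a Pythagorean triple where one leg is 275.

We need the other leg and hypotenuse such that 275² + x² = c².
Take x = 252, c = 373: 275² + 252² = 75625 + 63504 = 139129 = 373² ✓
Triple: (275, 252, 373)

(275, 252, 373)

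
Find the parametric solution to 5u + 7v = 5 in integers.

Step 1: Compute gcd(5, 7) = 1.
Since 1 divides 5, solutions exist.

Step 2: Find a particular solution using extended Euclidean algorithm.
We get u₀ = 15, v₀ = -10.
Check: 5*15 + 7*-10 = 5 = 5 ✓

Step 3: Write the general solution.
u = 15 + (7/1)t = 15 + 7t
v = -10 - (5/1)t = -10 - 5t
for any integer t.

u = 15 + 7t, v = -10 - 5t for integer t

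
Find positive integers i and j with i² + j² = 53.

We need to find integers i, j > 0 such that i² + j² = 53.
Trying i = 2: j² = 53 - 2² = 53 - 4 = 49
j = 7
Check: 2² + 7² = 4 + 49 = 53 ✓

53 = 2² + 7²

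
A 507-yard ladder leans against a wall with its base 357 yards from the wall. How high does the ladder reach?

The ladder, wall, and ground form a right triangle with hypotenuse 507 and one leg 357.
By the Pythagorean theorem: h² = 507² - 357² = 257049 - 127449 = 129600
h = √129600 = 360 yards

360 yards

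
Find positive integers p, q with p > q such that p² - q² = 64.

Factor: p² - q² = (p+q)(p-q) = 64.
We need two factors of 64 with the same parity.
Use p+q = 32 and p-q = 2 (product 32·2 = 64).
Adding: 2p = 34, so p = 17.
Subtracting: 2q = 30, so q = 15.
Check: 17² - 15² = 289 - 225 = 64 ✓

p = 17, q = 15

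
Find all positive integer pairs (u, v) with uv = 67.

The positive divisors of 67 are: 1, 67.
Each divisor d gives the pair (d, 67/d):
(1, 67), (67, 1)

(1, 67), (67, 1)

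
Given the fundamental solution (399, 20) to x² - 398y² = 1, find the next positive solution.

Solutions to x² - Dy² = 1 are generated by powers of (x₀ + y₀√D).
The next solution satisfies x₁ + y₁√398 = (x₀ + y₀√398)², giving:
x₁ = x₀² + 398y₀² = 399² + 398·20² = 159201 + 159200 = 318401
y₁ = 2x₀y₀ = 2·399·20 = 15960

Verify: 318401² - 398·15960² = 101379196801 - 101379196800 = 1 ✓

x = 318401, y = 15960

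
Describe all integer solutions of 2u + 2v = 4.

Step 1: Compute gcd(2, 2) = 2.
Since 2 divides 4, solutions exist.

Step 2: Find a particular solution using extended Euclidean algorithm.
We get u₀ = 0, v₀ = 2.
Check: 2*0 + 2*2 = 4 = 4 ✓

Step 3: Write the general solution.
u = 0 + (2/2)t = 0 + 1t
v = 2 - (2/2)t = 2 - 1t
for any integer t.

u = 0 + 1t, v = 2 - 1t for integer t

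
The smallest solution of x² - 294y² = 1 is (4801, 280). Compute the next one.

Solutions to x² - Dy² = 1 are generated by powers of (x₀ + y₀√D).
The next solution satisfies x₁ + y₁√294 = (x₀ + y₀√294)², giving:
x₁ = x₀² + 294y₀² = 4801² + 294·280² = 23049601 + 23049600 = 46099201
y₁ = 2x₀y₀ = 2·4801·280 = 2688560

Verify: 46099201² - 294·2688560² = 2125136332838401 - 2125136332838400 = 1 ✓

x = 46099201, y = 2688560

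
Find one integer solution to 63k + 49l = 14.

Step 1: Check solvability.
gcd(63, 49) = 7
Since 7 divides 14, solutions exist.

Step 2: Apply extended Euclidean algorithm to find gcd.
We find integers such that 63*x0 + 49*y0 = 7

Step 3: Scale the particular solution.
Multiply by 14/7 = 2:
k = -6, l = 8

Step 4: Verify.
63*(-6) + 49*(8) = 14 = 14 ✓

k = -6, l = 8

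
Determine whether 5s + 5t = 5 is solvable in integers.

Step 1: Compute gcd(5, 5).
gcd(5, 5) = 5

Step 2: Check divisibility.
Does 5 divide 5? 5 = 5 x 1, so yes.

By the theorem on linear Diophantine equations, 5s + 5t = 5 has integer solutions if and only if gcd(5, 5) divides 5. Since 5 | 5, solutions exist.

Yes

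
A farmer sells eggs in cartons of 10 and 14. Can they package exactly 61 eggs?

We need non-negative a, b with 10a + 14b = 61.
gcd(10, 14) = 2, and 2 does not divide 61.
No integer solutions exist.

No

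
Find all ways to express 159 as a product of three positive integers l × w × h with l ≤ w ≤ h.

Iterate l from 1 to ⌊159^(1/3)⌋. For each l dividing 159, iterate w ≥ l with w dividing 159/l, and set h = 159/(l·w).
Triples found (2): (1×1×159), (1×3×53)

(1×1×159), (1×3×53)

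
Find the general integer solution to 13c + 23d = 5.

Step 1: Compute gcd(13, 23) = 1.
Since 1 divides 5, solutions exist.

Step 2: Find a particular solution using extended Euclidean algorithm.
We get c₀ = -35, d₀ = 20.
Check: 13*-35 + 23*20 = 5 = 5 ✓

Step 3: Write the general solution.
c = -35 + (23/1)t = -35 + 23t
d = 20 - (13/1)t = 20 - 13t
for any integer t.

c = -35 + 23t, d = 20 - 13t for integer t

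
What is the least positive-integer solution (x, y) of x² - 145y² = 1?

We seek the smallest positive integers (x, y) with x² - 145y² = 1, i.e., x² = 145y² + 1.
Try successive y values:
y = 1: x² = 145·1² + 1 = 146, not a perfect square
y = 2: x² = 145·2² + 1 = 581, not a perfect square
y = 3: x² = 145·3² + 1 = 1306, not a perfect square
... continuing the search (or via continued fractions) ...
y = 24: x² = 145·24² + 1 = 83521, x = 289 ✓

Verify: 289² - 145·24² = 83521 - 83520 = 1 ✓

x = 289, y = 24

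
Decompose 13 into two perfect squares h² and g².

We need to find integers h, g > 0 such that h² + g² = 13.
Trying h = 2: g² = 13 - 2² = 13 - 4 = 9
g = 3
Check: 2² + 3² = 4 + 9 = 13 ✓

13 = 2² + 3²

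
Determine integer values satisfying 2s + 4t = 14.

Step 1: Check solvability.
gcd(2, 4) = 2
Since 2 divides 14, solutions exist.

Step 2: Apply extended Euclidean algorithm to find gcd.
We find integers such that 2*x0 + 4*y0 = 2

Step 3: Scale the particular solution.
Multiply by 14/2 = 7:
s = 7, t = 0

Step 4: Verify.
2*(7) + 4*(0) = 14 = 14 ✓

s = 7, t = 0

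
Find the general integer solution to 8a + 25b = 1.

Step 1: Compute gcd(8, 25) = 1.
Since 1 divides 1, solutions exist.

Step 2: Find a particular solution using extended Euclidean algorithm.
We get a₀ = -3, b₀ = 1.
Check: 8*-3 + 25*1 = 1 = 1 ✓

Step 3: Write the general solution.
a = -3 + (25/1)t = -3 + 25t
b = 1 - (8/1)t = 1 - 8t
for any integer t.

a = -3 + 25t, b = 1 - 8t for integer t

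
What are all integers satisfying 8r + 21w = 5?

Step 1: Compute gcd(8, 21) = 1.
Since 1 divides 5, solutions exist.

Step 2: Find a particular solution using extended Euclidean algorithm.
We get r₀ = 40, w₀ = -15.
Check: 8*40 + 21*-15 = 5 = 5 ✓

Step 3: Write the general solution.
r = 40 + (21/1)t = 40 + 21t
w = -15 - (8/1)t = -15 - 8t
for any integer t.

r = 40 + 21t, w = -15 - 8t for integer t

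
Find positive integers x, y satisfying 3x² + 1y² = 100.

Try small values of x and check whether (100 - 3x²)/1 is a perfect square.
x = 5: 3·5² = 75, so 1y² = 100 - 75 = 25, giving y² = 25, y = 5.
Check: 3·5² + 1·5² = 75 + 25 = 100 ✓

x = 5, y = 5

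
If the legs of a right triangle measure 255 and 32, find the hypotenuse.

c² = a² + b² = 255² + 32² = 65025 + 1024 = 66049
c = 257

257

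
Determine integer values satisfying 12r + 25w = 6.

Step 1: Check solvability.
gcd(12, 25) = 1
Since 1 divides 6, solutions exist.

Step 2: Apply extended Euclidean algorithm to find gcd.
We find integers such that 12*x0 + 25*y0 = 1

Step 3: Scale the particular solution.
Multiply by 6/1 = 6:
r = -12, w = 6

Step 4: Verify.
12*(-12) + 25*(6) = 6 = 6 ✓

r = -12, w = 6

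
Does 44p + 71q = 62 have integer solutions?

Step 1: Compute gcd(44, 71).
gcd(44, 71) = 1

Step 2: Check divisibility.
Does 1 divide 62? 62 = 1 x 62, so yes.

By the theorem on linear Diophantine equations, 44p + 71q = 62 has integer solutions if and only if gcd(44, 71) divides 62. Since 1 | 62, solutions exist.

Yes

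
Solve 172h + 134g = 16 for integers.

Step 1: Check solvability.
gcd(172, 134) = 2
Since 2 divides 16, solutions exist.

Step 2: Apply extended Euclidean algorithm to find gcd.
We find integers such that 172*x0 + 134*y0 = 2

Step 3: Scale the particular solution.
Multiply by 16/2 = 8:
h = -56, g = 72

Step 4: Verify.
172*(-56) + 134*(72) = 16 = 16 ✓

h = -56, g = 72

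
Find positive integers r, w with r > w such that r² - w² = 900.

Factor: r² - w² = (r+w)(r-w) = 900.
We need two factors of 900 with the same parity.
Use r+w = 450 and r-w = 2 (product 450·2 = 900).
Adding: 2r = 452, so r = 226.
Subtracting: 2w = 448, so w = 224.
Check: 226² - 224² = 51076 - 50176 = 900 ✓

r = 226, w = 224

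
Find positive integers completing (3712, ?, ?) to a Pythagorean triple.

We need the other leg and hypotenuse such that 3712² + x² = c².
Take x = 2340, c = 4388: 3712² + 2340² = 13778944 + 5475600 = 19254544 = 4388² ✓
Triple: (2340, 3712, 4388)

(2340, 3712, 4388)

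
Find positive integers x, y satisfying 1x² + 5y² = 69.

Try small values of x and check whether (69 - 1x²)/5 is a perfect square.
x = 7: 1·7² = 49, so 5y² = 69 - 49 = 20, giving y² = 4, y = 2.
Check: 1·7² + 5·2² = 49 + 20 = 69 ✓

x = 7, y = 2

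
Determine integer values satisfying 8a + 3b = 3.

Step 1: Check solvability.
gcd(8, 3) = 1
Since 1 divides 3, solutions exist.

Step 2: Apply extended Euclidean algorithm to find gcd.
We find integers such that 8*x0 + 3*y0 = 1

Step 3: Scale the particular solution.
Multiply by 3/1 = 3:
a = -3, b = 9

Step 4: Verify.
8*(-3) + 3*(9) = 3 = 3 ✓

a = -3, b = 9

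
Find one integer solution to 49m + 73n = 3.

Step 1: Check solvability.
gcd(49, 73) = 1
Since 1 divides 3, solutions exist.

Step 2: Apply extended Euclidean algorithm to find gcd.
We find integers such that 49*x0 + 73*y0 = 1

Step 3: Scale the particular solution.
Multiply by 3/1 = 3:
m = 9, n = -6

Step 4: Verify.
49*(9) + 73*(-6) = 3 = 3 ✓

m = 9, n = -6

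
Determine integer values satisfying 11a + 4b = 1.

Step 1: Check solvability.
gcd(11, 4) = 1
Since 1 divides 1, solutions exist.

Step 2: Apply extended Euclidean algorithm to find gcd.
We find integers such that 11*x0 + 4*y0 = 1

Step 3: Scale the particular solution.
Multiply by 1/1 = 1:
a = -1, b = 3

Step 4: Verify.
11*(-1) + 4*(3) = 1 = 1 ✓

a = -1, b = 3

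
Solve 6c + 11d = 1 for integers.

Step 1: Check solvability.
gcd(6, 11) = 1
Since 1 divides 1, solutions exist.

Step 2: Apply extended Euclidean algorithm to find gcd.
We find integers such that 6*x0 + 11*y0 = 1

Step 3: Scale the particular solution.
Multiply by 1/1 = 1:
c = 2, d = -1

Step 4: Verify.
6*(2) + 11*(-1) = 1 = 1 ✓

c = 2, d = -1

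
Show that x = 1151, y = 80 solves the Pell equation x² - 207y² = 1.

Compute x² = 1151² = 1324801
Compute 207y² = 207·80² = 207·6400 = 1324800
x² - 207y² = 1324801 - 1324800 = 1
Since this equals 1, (1151, 80) is a solution.

Yes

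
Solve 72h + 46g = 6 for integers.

Step 1: Check solvability.
gcd(72, 46) = 2
Since 2 divides 6, solutions exist.

Step 2: Apply extended Euclidean algorithm to find gcd.
We find integers such that 72*x0 + 46*y0 = 2

Step 3: Scale the particular solution.
Multiply by 6/2 = 3:
h = -21, g = 33

Step 4: Verify.
72*(-21) + 46*(33) = 6 = 6 ✓

h = -21, g = 33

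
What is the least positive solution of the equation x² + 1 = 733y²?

We need x² = 733y² - 1. Try successive y:
y = 1: x² = 733·1² - 1 = 732, not a perfect square
y = 2: x² = 733·2² - 1 = 2931, not a perfect square
y = 3: x² = 733·3² - 1 = 6596, not a perfect square
...
y = 365: x² = 733·365² - 1 = 97653924 = 9882² ✓
Check: 9882² - 733·365² = 97653924 - 97653925 = -1 ✓

x = 9882, y = 365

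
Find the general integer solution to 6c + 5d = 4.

Step 1: Compute gcd(6, 5) = 1.
Since 1 divides 4, solutions exist.

Step 2: Find a particular solution using extended Euclidean algorithm.
We get c₀ = 4, d₀ = -4.
Check: 6*4 + 5*-4 = 4 = 4 ✓

Step 3: Write the general solution.
c = 4 + (5/1)t = 4 + 5t
d = -4 - (6/1)t = -4 - 6t
for any integer t.

c = 4 + 5t, d = -4 - 6t for integer t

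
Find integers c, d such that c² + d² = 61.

We need to find integers c, d > 0 such that c² + d² = 61.
Trying c = 5: d² = 61 - 5² = 61 - 25 = 36
d = 6
Check: 5² + 6² = 25 + 36 = 61 ✓

61 = 5² + 6²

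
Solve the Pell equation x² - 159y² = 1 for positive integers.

We seek the smallest positive integers (x, y) with x² - 159y² = 1, i.e., x² = 159y² + 1.
Try successive y values:
y = 1: x² = 159·1² + 1 = 160, not a perfect square
y = 2: x² = 159·2² + 1 = 637, not a perfect square
y = 3: x² = 159·3² + 1 = 1432, not a perfect square
... continuing the search (or via continued fractions) ...
y = 105: x² = 159·105² + 1 = 1752976, x = 1324 ✓

Verify: 1324² - 159·105² = 1752976 - 1752975 = 1 ✓

x = 1324, y = 105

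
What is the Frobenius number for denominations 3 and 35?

For two coprime denominations a and b, the Frobenius number (largest value not representable as a non-negative combination) is ab - a - b.
Here gcd(3, 35) = 1, so they are coprime.
F(3, 35) = 3·35 - 3 - 35 = 105 - 38 = 67

67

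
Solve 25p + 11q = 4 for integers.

Step 1: Check solvability.
gcd(25, 11) = 1
Since 1 divides 4, solutions exist.

Step 2: Apply extended Euclidean algorithm to find gcd.
We find integers such that 25*x0 + 11*y0 = 1

Step 3: Scale the particular solution.
Multiply by 4/1 = 4:
p = 16, q = -36

Step 4: Verify.
25*(16) + 11*(-36) = 4 = 4 ✓

p = 16, q = -36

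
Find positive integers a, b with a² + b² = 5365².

We need a² + b² = 5365² = 28783225.
Trying: 2475² + 4760² = 6125625 + 22657600 = 28783225 ✓

(2475, 4760, 5365)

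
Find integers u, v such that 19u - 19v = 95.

Step 1: Check solvability.
gcd(19, 19) = 19
Since 19 divides 95, solutions exist.

Step 2: Apply extended Euclidean algorithm to find gcd.
We find integers such that 19*x0 + 19*y0 = 19

Step 3: Scale the particular solution.
Multiply by 95/19 = 5:
u = 0, v = -5

Step 4: Verify.
19*(0) - 19*(-5) = 95 = 95 ✓

u = 0, v = -5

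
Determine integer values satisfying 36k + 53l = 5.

Step 1: Check solvability.
gcd(36, 53) = 1
Since 1 divides 5, solutions exist.

Step 2: Apply extended Euclidean algorithm to find gcd.
We find integers such that 36*x0 + 53*y0 = 1

Step 3: Scale the particular solution.
Multiply by 5/1 = 5:
k = -125, l = 85

Step 4: Verify.
36*(-125) + 53*(85) = 5 = 5 ✓

k = -125, l = 85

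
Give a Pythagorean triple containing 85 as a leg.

We need the other leg and hypotenuse such that 85² + x² = c².
Take x = 132, c = 157: 85² + 132² = 7225 + 17424 = 24649 = 157² ✓
Triple: (85, 132, 157)

(85, 132, 157)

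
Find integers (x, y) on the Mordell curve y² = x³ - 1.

Try small integer x values and check whether x³ - 1 is a perfect square.
x = 1: x³ - 1 = 1³ - 1 = 1 - 1 = 0
Is 0 a perfect square? 0² = 0 ✓
So (x, y) = (1, 0) is a solution.

x = 1, y = 0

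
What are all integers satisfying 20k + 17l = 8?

Step 1: Compute gcd(20, 17) = 1.
Since 1 divides 8, solutions exist.

Step 2: Find a particular solution using extended Euclidean algorithm.
We get k₀ = 48, l₀ = -56.
Check: 20*48 + 17*-56 = 8 = 8 ✓

Step 3: Write the general solution.
k = 48 + (17/1)t = 48 + 17t
l = -56 - (20/1)t = -56 - 20t
for any integer t.

k = 48 + 17t, l = -56 - 20t for integer t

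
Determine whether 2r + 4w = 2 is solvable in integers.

Step 1: Compute gcd(2, 4).
gcd(2, 4) = 2

Step 2: Check divisibility.
Does 2 divide 2? 2 = 2 x 1, so yes.

By the theorem on linear Diophantine equations, 2r + 4w = 2 has integer solutions if and only if gcd(2, 4) divides 2. Since 2 | 2, solutions exist.

Yes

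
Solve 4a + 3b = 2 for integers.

Step 1: Check solvability.
gcd(4, 3) = 1
Since 1 divides 2, solutions exist.

Step 2: Apply extended Euclidean algorithm to find gcd.
We find integers such that 4*x0 + 3*y0 = 1

Step 3: Scale the particular solution.
Multiply by 2/1 = 2:
a = 2, b = -2

Step 4: Verify.
4*(2) + 3*(-2) = 2 = 2 ✓

a = 2, b = -2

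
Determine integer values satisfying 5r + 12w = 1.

Step 1: Check solvability.
gcd(5, 12) = 1
Since 1 divides 1, solutions exist.

Step 2: Apply extended Euclidean algorithm to find gcd.
We find integers such that 5*x0 + 12*y0 = 1

Step 3: Scale the particular solution.
Multiply by 1/1 = 1:
r = 5, w = -2

Step 4: Verify.
5*(5) + 12*(-2) = 1 = 1 ✓

r = 5, w = -2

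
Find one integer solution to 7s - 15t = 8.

Step 1: Check solvability.
gcd(7, 15) = 1
Since 1 divides 8, solutions exist.

Step 2: Apply extended Euclidean algorithm to find gcd.
We find integers such that 7*x0 + 15*y0 = 1

Step 3: Scale the particular solution.
Multiply by 8/1 = 8:
s = -16, t = -8

Step 4: Verify.
7*(-16) - 15*(-8) = 8 = 8 ✓

s = -16, t = -8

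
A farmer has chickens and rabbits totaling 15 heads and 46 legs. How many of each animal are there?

Let c = chickens, r = rabbits.
Heads: c + r = 15
Legs: 2c + 4r = 46
From the first equation, c = 15 - r. Substitute:
2(15 - r) + 4r = 46
30 + 2r = 46
r = (46 - 30)/2 = 8
c = 15 - 8 = 7

Chickens: 7, Rabbits: 8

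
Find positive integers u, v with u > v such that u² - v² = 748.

Factor: u² - v² = (u+v)(u-v) = 748.
We need two factors of 748 with the same parity.
Use u+v = 374 and u-v = 2 (product 374·2 = 748).
Adding: 2u = 376, so u = 188.
Subtracting: 2v = 372, so v = 186.
Check: 188² - 186² = 35344 - 34596 = 748 ✓

u = 188, v = 186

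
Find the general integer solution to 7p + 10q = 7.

Step 1: Compute gcd(7, 10) = 1.
Since 1 divides 7, solutions exist.

Step 2: Find a particular solution using extended Euclidean algorithm.
We get p₀ = 21, q₀ = -14.
Check: 7*21 + 10*-14 = 7 = 7 ✓

Step 3: Write the general solution.
p = 21 + (10/1)t = 21 + 10t
q = -14 - (7/1)t = -14 - 7t
for any integer t.

p = 21 + 10t, q = -14 - 7t for integer t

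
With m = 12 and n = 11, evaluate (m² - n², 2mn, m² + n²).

a = m² - n² = 144 - 121 = 23
b = 2mn = 2·12·11 = 264
c = m² + n² = 144 + 121 = 265
Verify: 23² + 264² = 529 + 69696 = 70225 = 265² ✓

(23, 264, 265)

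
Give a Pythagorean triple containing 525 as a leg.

We need the other leg and hypotenuse such that 525² + x² = c².
Take x = 92, c = 533: 525² + 92² = 275625 + 8464 = 284089 = 533² ✓
Triple: (525, 92, 533)

(525, 92, 533)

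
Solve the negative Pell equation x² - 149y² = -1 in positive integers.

We need x² = 149y² - 1. Try successive y:
y = 1: x² = 149·1² - 1 = 148, not a perfect square
y = 2: x² = 149·2² - 1 = 595, not a perfect square
y = 3: x² = 149·3² - 1 = 1340, not a perfect square
...
y = 9305: x² = 149·9305² - 1 = 12900870724 = 113582² ✓
Check: 113582² - 149·9305² = 12900870724 - 12900870725 = -1 ✓

x = 113582, y = 9305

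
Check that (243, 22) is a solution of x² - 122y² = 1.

Compute x² = 243² = 59049
Compute 122y² = 122·22² = 122·484 = 59048
x² - 122y² = 59049 - 59048 = 1
Since this equals 1, (243, 22) is a solution.

Yes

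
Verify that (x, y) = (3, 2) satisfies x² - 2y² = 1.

Compute x² = 3² = 9
Compute 2y² = 2·2² = 2·4 = 8
x² - 2y² = 9 - 8 = 1
Since this equals 1, (3, 2) is a solution.

Yes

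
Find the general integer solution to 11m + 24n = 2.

Step 1: Compute gcd(11, 24) = 1.
Since 1 divides 2, solutions exist.

Step 2: Find a particular solution using extended Euclidean algorithm.
We get m₀ = 22, n₀ = -10.
Check: 11*22 + 24*-10 = 2 = 2 ✓

Step 3: Write the general solution.
m = 22 + (24/1)t = 22 + 24t
n = -10 - (11/1)t = -10 - 11t
for any integer t.

m = 22 + 24t, n = -10 - 11t for integer t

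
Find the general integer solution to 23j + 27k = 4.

Step 1: Compute gcd(23, 27) = 1.
Since 1 divides 4, solutions exist.

Step 2: Find a particular solution using extended Euclidean algorithm.
We get j₀ = -28, k₀ = 24.
Check: 23*-28 + 27*24 = 4 = 4 ✓

Step 3: Write the general solution.
j = -28 + (27/1)t = -28 + 27t
k = 24 - (23/1)t = 24 - 23t
for any integer t.

j = -28 + 27t, k = 24 - 23t for integer t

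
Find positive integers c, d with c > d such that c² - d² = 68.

Factor: c² - d² = (c+d)(c-d) = 68.
We need two factors of 68 with the same parity.
Use c+d = 34 and c-d = 2 (product 34·2 = 68).
Adding: 2c = 36, so c = 18.
Subtracting: 2d = 32, so d = 16.
Check: 18² - 16² = 324 - 256 = 68 ✓

c = 18, d = 16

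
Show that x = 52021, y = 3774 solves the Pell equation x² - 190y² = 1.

Compute x² = 52021² = 2706184441
Compute 190y² = 190·3774² = 190·14243076 = 2706184440
x² - 190y² = 2706184441 - 2706184440 = 1
Since this equals 1, (52021, 3774) is a solution.

Yes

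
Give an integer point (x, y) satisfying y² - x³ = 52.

Try small integer x values and check whether x³ + 52 is a perfect square.
x = -3: x³ + 52 = -3³ + 52 = -27 + 52 = 25
Is 25 a perfect square? 5² = 25 ✓
So (x, y) = (-3, 5) is a solution.

x = -3, y = 5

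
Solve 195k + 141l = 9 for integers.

Step 1: Check solvability.
gcd(195, 141) = 3
Since 3 divides 9, solutions exist.

Step 2: Apply extended Euclidean algorithm to find gcd.
We find integers such that 195*x0 + 141*y0 = 3

Step 3: Scale the particular solution.
Multiply by 9/3 = 3:
k = -39, l = 54

Step 4: Verify.
195*(-39) + 141*(54) = 9 = 9 ✓

k = -39, l = 54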